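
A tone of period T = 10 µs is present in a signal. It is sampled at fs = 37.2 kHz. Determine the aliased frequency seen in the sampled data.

11.6 kHz

T = 10 µs → f = 1/T = 100 kHz.
100 kHz mod fs = 25.6 kHz.
25.6 kHz > fs/2 = 18.6 kHz, folds to fs − 25.6 kHz = 11.6 kHz.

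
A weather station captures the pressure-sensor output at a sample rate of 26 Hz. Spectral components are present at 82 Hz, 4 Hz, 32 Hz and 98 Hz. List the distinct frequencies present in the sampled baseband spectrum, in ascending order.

fs/2 = 13 Hz.
82 Hz mod fs = 4 Hz.
4 Hz ≤ fs/2 = 13 Hz, appears at 4 Hz.
4 Hz ≤ fs/2 = 13 Hz, passes unchanged.
32 Hz mod fs = 6 Hz.
6 Hz ≤ fs/2 = 13 Hz, appears at 6 Hz.
98 Hz mod fs = 20 Hz.
20 Hz > fs/2 = 13 Hz, folds to fs − 20 Hz = 6 Hz.
Distinct values: {4 Hz, 6 Hz}.

4 Hz, 6 Hz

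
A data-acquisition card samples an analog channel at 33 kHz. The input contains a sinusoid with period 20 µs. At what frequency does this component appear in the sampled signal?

T = 20 µs → f = 1/T = 50 kHz.
50 kHz mod fs = 17 kHz.
17 kHz > fs/2 = 16.5 kHz, folds to fs − 17 kHz = 16 kHz.

16 kHz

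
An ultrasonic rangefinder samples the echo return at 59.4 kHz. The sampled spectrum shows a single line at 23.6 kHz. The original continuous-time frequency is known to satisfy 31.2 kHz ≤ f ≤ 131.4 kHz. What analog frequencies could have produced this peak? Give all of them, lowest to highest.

Frequencies that alias to 23.6 kHz are k·fs ± 23.6 kHz for integer k ≥ 0.
k=0: 23.6 kHz.
k=1: 35.8 kHz, 83 kHz.
k=2: 95.2 kHz, 142.4 kHz.
k=3: 154.6 kHz, 201.8 kHz.
Within [31.2 kHz, 131.4 kHz]: 35.8 kHz, 83 kHz, 95.2 kHz.

35.8 kHz, 83 kHz, 95.2 kHz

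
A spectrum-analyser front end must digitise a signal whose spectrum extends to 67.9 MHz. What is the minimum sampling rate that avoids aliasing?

Nyquist rate = 2 × 67.9 MHz = 135.8 MHz.

135.8 MHz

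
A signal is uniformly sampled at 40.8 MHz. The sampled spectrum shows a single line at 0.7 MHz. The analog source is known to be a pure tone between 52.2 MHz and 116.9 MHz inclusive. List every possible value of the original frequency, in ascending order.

80.9 MHz, 82.3 MHz

Frequencies that alias to 0.7 MHz are k·fs ± 0.7 MHz for integer k ≥ 0.
k=0: 0.7 MHz.
k=1: 40.1 MHz, 41.5 MHz.
k=2: 80.9 MHz, 82.3 MHz.
k=3: 121.7 MHz, 123.1 MHz.
Within [52.2 MHz, 116.9 MHz]: 80.9 MHz, 82.3 MHz.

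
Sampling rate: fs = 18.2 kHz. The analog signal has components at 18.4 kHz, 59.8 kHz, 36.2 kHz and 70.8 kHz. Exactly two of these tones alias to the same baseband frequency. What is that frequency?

0.2 kHz

fs/2 = 9.1 kHz.
18.4 kHz mod fs = 0.2 kHz.
0.2 kHz ≤ fs/2 = 9.1 kHz, appears at 0.2 kHz.
59.8 kHz mod fs = 5.2 kHz.
5.2 kHz ≤ fs/2 = 9.1 kHz, appears at 5.2 kHz.
36.2 kHz mod fs = 18 kHz.
18 kHz > fs/2 = 9.1 kHz, folds to fs − 18 kHz = 0.2 kHz.
70.8 kHz mod fs = 16.2 kHz.
16.2 kHz > fs/2 = 9.1 kHz, folds to fs − 16.2 kHz = 2 kHz.
18.4 kHz and 36.2 kHz both map to 0.2 kHz.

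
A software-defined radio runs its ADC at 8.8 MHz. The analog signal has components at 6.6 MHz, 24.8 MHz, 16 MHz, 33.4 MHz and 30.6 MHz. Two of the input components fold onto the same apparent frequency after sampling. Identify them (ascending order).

fs/2 = 4.4 MHz.
6.6 MHz > fs/2 = 4.4 MHz, folds to fs − 6.6 MHz = 2.2 MHz.
24.8 MHz mod fs = 7.2 MHz.
7.2 MHz > fs/2 = 4.4 MHz, folds to fs − 7.2 MHz = 1.6 MHz.
16 MHz mod fs = 7.2 MHz.
7.2 MHz > fs/2 = 4.4 MHz, folds to fs − 7.2 MHz = 1.6 MHz.
33.4 MHz mod fs = 7 MHz.
7 MHz > fs/2 = 4.4 MHz, folds to fs − 7 MHz = 1.8 MHz.
30.6 MHz mod fs = 4.2 MHz.
4.2 MHz ≤ fs/2 = 4.4 MHz, appears at 4.2 MHz.
16 MHz and 24.8 MHz both map to 1.6 MHz.

16 MHz, 24.8 MHz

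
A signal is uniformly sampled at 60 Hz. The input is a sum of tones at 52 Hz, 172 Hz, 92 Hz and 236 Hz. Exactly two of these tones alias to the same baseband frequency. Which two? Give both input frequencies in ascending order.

52 Hz, 172 Hz

fs/2 = 30 Hz.
52 Hz > fs/2 = 30 Hz, folds to fs − 52 Hz = 8 Hz.
172 Hz mod fs = 52 Hz.
52 Hz > fs/2 = 30 Hz, folds to fs − 52 Hz = 8 Hz.
92 Hz mod fs = 32 Hz.
32 Hz > fs/2 = 30 Hz, folds to fs − 32 Hz = 28 Hz.
236 Hz mod fs = 56 Hz.
56 Hz > fs/2 = 30 Hz, folds to fs − 56 Hz = 4 Hz.
52 Hz and 172 Hz both map to 8 Hz.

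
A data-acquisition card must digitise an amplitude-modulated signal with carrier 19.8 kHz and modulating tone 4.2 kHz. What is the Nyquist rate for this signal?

48 kHz

AM sidebands sit at fc ± fm = 15.6 kHz and 24 kHz.
Highest-frequency component: 24 kHz.
Nyquist rate = 2 × 24 kHz = 48 kHz.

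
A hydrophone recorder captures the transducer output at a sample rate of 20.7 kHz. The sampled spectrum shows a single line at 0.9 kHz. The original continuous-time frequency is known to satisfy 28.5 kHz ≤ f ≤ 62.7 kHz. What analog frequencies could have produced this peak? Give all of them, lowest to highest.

Frequencies that alias to 0.9 kHz are k·fs ± 0.9 kHz for integer k ≥ 0.
k=0: 0.9 kHz.
k=1: 19.8 kHz, 21.6 kHz.
k=2: 40.5 kHz, 42.3 kHz.
k=3: 61.2 kHz, 63 kHz.
k=4: 81.9 kHz, 83.7 kHz.
Within [28.5 kHz, 62.7 kHz]: 40.5 kHz, 42.3 kHz, 61.2 kHz.

40.5 kHz, 42.3 kHz, 61.2 kHz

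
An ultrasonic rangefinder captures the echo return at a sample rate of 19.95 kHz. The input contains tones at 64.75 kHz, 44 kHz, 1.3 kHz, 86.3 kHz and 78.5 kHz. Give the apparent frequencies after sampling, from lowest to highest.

1.3 kHz, 4.1 kHz, 4.9 kHz, 6.5 kHz

fs/2 = 9.975 kHz.
64.75 kHz mod fs = 4.9 kHz.
4.9 kHz ≤ fs/2 = 9.975 kHz, appears at 4.9 kHz.
44 kHz mod fs = 4.1 kHz.
4.1 kHz ≤ fs/2 = 9.975 kHz, appears at 4.1 kHz.
1.3 kHz ≤ fs/2 = 9.975 kHz, passes unchanged.
86.3 kHz mod fs = 6.5 kHz.
6.5 kHz ≤ fs/2 = 9.975 kHz, appears at 6.5 kHz.
78.5 kHz mod fs = 18.65 kHz.
18.65 kHz > fs/2 = 9.975 kHz, folds to fs − 18.65 kHz = 1.3 kHz.
Distinct values: {1.3 kHz, 4.1 kHz, 4.9 kHz, 6.5 kHz}.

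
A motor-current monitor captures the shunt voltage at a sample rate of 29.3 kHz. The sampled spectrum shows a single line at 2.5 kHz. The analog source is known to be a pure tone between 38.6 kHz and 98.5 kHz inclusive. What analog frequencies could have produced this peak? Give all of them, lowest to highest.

56.1 kHz, 61.1 kHz, 85.4 kHz, 90.4 kHz

Frequencies that alias to 2.5 kHz are k·fs ± 2.5 kHz for integer k ≥ 0.
k=0: 2.5 kHz.
k=1: 26.8 kHz, 31.8 kHz.
k=2: 56.1 kHz, 61.1 kHz.
k=3: 85.4 kHz, 90.4 kHz.
k=4: 114.7 kHz, 119.7 kHz.
Within [38.6 kHz, 98.5 kHz]: 56.1 kHz, 61.1 kHz, 85.4 kHz, 90.4 kHz.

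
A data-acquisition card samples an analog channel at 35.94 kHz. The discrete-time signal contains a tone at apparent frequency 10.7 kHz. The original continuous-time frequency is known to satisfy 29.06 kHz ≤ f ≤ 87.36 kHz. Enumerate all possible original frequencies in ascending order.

46.64 kHz, 61.18 kHz, 82.58 kHz

Frequencies that alias to 10.7 kHz are k·fs ± 10.7 kHz for integer k ≥ 0.
k=0: 10.7 kHz.
k=1: 25.24 kHz, 46.64 kHz.
k=2: 61.18 kHz, 82.58 kHz.
k=3: 97.12 kHz, 118.52 kHz.
Within [29.06 kHz, 87.36 kHz]: 46.64 kHz, 61.18 kHz, 82.58 kHz.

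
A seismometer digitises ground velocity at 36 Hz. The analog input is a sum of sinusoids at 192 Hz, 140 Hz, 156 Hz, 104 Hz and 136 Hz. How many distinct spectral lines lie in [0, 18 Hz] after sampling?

3

fs/2 = 18 Hz.
192 Hz mod fs = 12 Hz.
12 Hz ≤ fs/2 = 18 Hz, appears at 12 Hz.
140 Hz mod fs = 32 Hz.
32 Hz > fs/2 = 18 Hz, folds to fs − 32 Hz = 4 Hz.
156 Hz mod fs = 12 Hz.
12 Hz ≤ fs/2 = 18 Hz, appears at 12 Hz.
104 Hz mod fs = 32 Hz.
32 Hz > fs/2 = 18 Hz, folds to fs − 32 Hz = 4 Hz.
136 Hz mod fs = 28 Hz.
28 Hz > fs/2 = 18 Hz, folds to fs − 28 Hz = 8 Hz.
Distinct values: {4 Hz, 8 Hz, 12 Hz} → 3.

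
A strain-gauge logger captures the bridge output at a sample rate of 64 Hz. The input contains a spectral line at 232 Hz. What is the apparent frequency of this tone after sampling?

232 Hz mod fs = 40 Hz.
40 Hz > fs/2 = 32 Hz, folds to fs − 40 Hz = 24 Hz.

24 Hz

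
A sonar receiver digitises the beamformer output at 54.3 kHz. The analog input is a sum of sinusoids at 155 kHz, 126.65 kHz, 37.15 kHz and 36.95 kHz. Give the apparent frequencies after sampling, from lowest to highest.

7.9 kHz, 17.15 kHz, 17.35 kHz, 18.05 kHz

fs/2 = 27.15 kHz.
155 kHz mod fs = 46.4 kHz.
46.4 kHz > fs/2 = 27.15 kHz, folds to fs − 46.4 kHz = 7.9 kHz.
126.65 kHz mod fs = 18.05 kHz.
18.05 kHz ≤ fs/2 = 27.15 kHz, appears at 18.05 kHz.
37.15 kHz > fs/2 = 27.15 kHz, folds to fs − 37.15 kHz = 17.15 kHz.
36.95 kHz > fs/2 = 27.15 kHz, folds to fs − 36.95 kHz = 17.35 kHz.
Distinct values: {7.9 kHz, 17.15 kHz, 17.35 kHz, 18.05 kHz}.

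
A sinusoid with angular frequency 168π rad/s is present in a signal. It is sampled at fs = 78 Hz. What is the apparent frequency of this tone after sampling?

6 Hz

ω = 168π rad/s → f = ω/(2π) = 84 Hz.
84 Hz mod fs = 6 Hz.
6 Hz ≤ fs/2 = 39 Hz, appears at 6 Hz.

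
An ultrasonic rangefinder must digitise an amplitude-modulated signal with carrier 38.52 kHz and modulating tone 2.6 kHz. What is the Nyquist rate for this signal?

82.24 kHz

AM sidebands sit at fc ± fm = 35.92 kHz and 41.12 kHz.
Highest-frequency component: 41.12 kHz.
Nyquist rate = 2 × 41.12 kHz = 82.24 kHz.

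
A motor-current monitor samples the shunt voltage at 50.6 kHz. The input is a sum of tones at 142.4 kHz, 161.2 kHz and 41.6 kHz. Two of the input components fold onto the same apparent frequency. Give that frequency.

fs/2 = 25.3 kHz.
142.4 kHz mod fs = 41.2 kHz.
41.2 kHz > fs/2 = 25.3 kHz, folds to fs − 41.2 kHz = 9.4 kHz.
161.2 kHz mod fs = 9.4 kHz.
9.4 kHz ≤ fs/2 = 25.3 kHz, appears at 9.4 kHz.
41.6 kHz > fs/2 = 25.3 kHz, folds to fs − 41.6 kHz = 9 kHz.
142.4 kHz and 161.2 kHz both map to 9.4 kHz.

9.4 kHz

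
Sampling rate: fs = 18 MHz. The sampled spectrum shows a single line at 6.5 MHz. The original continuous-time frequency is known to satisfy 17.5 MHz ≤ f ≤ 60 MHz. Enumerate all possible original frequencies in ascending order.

24.5 MHz, 29.5 MHz, 42.5 MHz, 47.5 MHz

Frequencies that alias to 6.5 MHz are k·fs ± 6.5 MHz for integer k ≥ 0.
k=0: 6.5 MHz.
k=1: 11.5 MHz, 24.5 MHz.
k=2: 29.5 MHz, 42.5 MHz.
k=3: 47.5 MHz, 60.5 MHz.
k=4: 65.5 MHz, 78.5 MHz.
Within [17.5 MHz, 60 MHz]: 24.5 MHz, 29.5 MHz, 42.5 MHz, 47.5 MHz.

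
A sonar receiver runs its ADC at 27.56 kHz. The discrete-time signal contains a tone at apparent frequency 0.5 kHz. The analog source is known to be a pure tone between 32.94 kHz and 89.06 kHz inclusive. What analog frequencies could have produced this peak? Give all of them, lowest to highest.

54.62 kHz, 55.62 kHz, 82.18 kHz, 83.18 kHz

Frequencies that alias to 0.5 kHz are k·fs ± 0.5 kHz for integer k ≥ 0.
k=0: 0.5 kHz.
k=1: 27.06 kHz, 28.06 kHz.
k=2: 54.62 kHz, 55.62 kHz.
k=3: 82.18 kHz, 83.18 kHz.
k=4: 109.74 kHz, 110.74 kHz.
Within [32.94 kHz, 89.06 kHz]: 54.62 kHz, 55.62 kHz, 82.18 kHz, 83.18 kHz.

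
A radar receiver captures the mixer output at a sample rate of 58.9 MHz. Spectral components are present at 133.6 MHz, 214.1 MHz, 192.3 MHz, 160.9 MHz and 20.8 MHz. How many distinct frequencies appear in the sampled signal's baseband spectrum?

fs/2 = 29.45 MHz.
133.6 MHz mod fs = 15.8 MHz.
15.8 MHz ≤ fs/2 = 29.45 MHz, appears at 15.8 MHz.
214.1 MHz mod fs = 37.4 MHz.
37.4 MHz > fs/2 = 29.45 MHz, folds to fs − 37.4 MHz = 21.5 MHz.
192.3 MHz mod fs = 15.6 MHz.
15.6 MHz ≤ fs/2 = 29.45 MHz, appears at 15.6 MHz.
160.9 MHz mod fs = 43.1 MHz.
43.1 MHz > fs/2 = 29.45 MHz, folds to fs − 43.1 MHz = 15.8 MHz.
20.8 MHz ≤ fs/2 = 29.45 MHz, passes unchanged.
Distinct values: {15.6 MHz, 15.8 MHz, 20.8 MHz, 21.5 MHz} → 4.

4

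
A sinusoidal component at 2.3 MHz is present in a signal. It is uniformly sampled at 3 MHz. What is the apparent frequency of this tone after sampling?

0.7 MHz

2.3 MHz > fs/2 = 1.5 MHz, folds to fs − 2.3 MHz = 0.7 MHz.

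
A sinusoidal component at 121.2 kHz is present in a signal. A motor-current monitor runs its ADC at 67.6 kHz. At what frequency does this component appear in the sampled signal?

121.2 kHz mod fs = 53.6 kHz.
53.6 kHz > fs/2 = 33.8 kHz, folds to fs − 53.6 kHz = 14 kHz.

14 kHz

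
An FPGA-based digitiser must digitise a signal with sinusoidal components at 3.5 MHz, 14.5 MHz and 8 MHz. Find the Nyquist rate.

29 MHz

Highest-frequency component: 14.5 MHz.
Nyquist rate = 2 × 14.5 MHz = 29 MHz.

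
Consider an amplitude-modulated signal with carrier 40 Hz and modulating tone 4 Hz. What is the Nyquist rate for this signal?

AM sidebands sit at fc ± fm = 36 Hz and 44 Hz.
Highest-frequency component: 44 Hz.
Nyquist rate = 2 × 44 Hz = 88 Hz.

88 Hz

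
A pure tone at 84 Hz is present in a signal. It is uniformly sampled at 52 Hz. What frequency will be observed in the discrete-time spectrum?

20 Hz

84 Hz mod fs = 32 Hz.
32 Hz > fs/2 = 26 Hz, folds to fs − 32 Hz = 20 Hz.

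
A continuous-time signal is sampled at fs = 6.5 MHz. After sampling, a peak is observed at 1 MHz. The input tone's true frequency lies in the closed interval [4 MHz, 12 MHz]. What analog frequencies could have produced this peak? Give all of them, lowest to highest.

Frequencies that alias to 1 MHz are k·fs ± 1 MHz for integer k ≥ 0.
k=0: 1 MHz.
k=1: 5.5 MHz, 7.5 MHz.
k=2: 12 MHz, 14 MHz.
k=3: 18.5 MHz, 20.5 MHz.
Within [4 MHz, 12 MHz]: 5.5 MHz, 7.5 MHz, 12 MHz.

5.5 MHz, 7.5 MHz, 12 MHz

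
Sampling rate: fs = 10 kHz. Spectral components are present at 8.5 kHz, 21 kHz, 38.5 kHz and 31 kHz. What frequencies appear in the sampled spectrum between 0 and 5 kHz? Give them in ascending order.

fs/2 = 5 kHz.
8.5 kHz > fs/2 = 5 kHz, folds to fs − 8.5 kHz = 1.5 kHz.
21 kHz mod fs = 1 kHz.
1 kHz ≤ fs/2 = 5 kHz, appears at 1 kHz.
38.5 kHz mod fs = 8.5 kHz.
8.5 kHz > fs/2 = 5 kHz, folds to fs − 8.5 kHz = 1.5 kHz.
31 kHz mod fs = 1 kHz.
1 kHz ≤ fs/2 = 5 kHz, appears at 1 kHz.
Distinct values: {1 kHz, 1.5 kHz}.

1 kHz, 1.5 kHz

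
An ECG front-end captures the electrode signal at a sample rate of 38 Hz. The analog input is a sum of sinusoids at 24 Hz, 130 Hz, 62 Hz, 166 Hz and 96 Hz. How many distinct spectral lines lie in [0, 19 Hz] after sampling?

fs/2 = 19 Hz.
24 Hz > fs/2 = 19 Hz, folds to fs − 24 Hz = 14 Hz.
130 Hz mod fs = 16 Hz.
16 Hz ≤ fs/2 = 19 Hz, appears at 16 Hz.
62 Hz mod fs = 24 Hz.
24 Hz > fs/2 = 19 Hz, folds to fs − 24 Hz = 14 Hz.
166 Hz mod fs = 14 Hz.
14 Hz ≤ fs/2 = 19 Hz, appears at 14 Hz.
96 Hz mod fs = 20 Hz.
20 Hz > fs/2 = 19 Hz, folds to fs − 20 Hz = 18 Hz.
Distinct values: {14 Hz, 16 Hz, 18 Hz} → 3.

3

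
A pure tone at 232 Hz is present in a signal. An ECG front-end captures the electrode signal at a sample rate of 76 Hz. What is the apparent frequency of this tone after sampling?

4 Hz

232 Hz mod fs = 4 Hz.
4 Hz ≤ fs/2 = 38 Hz, appears at 4 Hz.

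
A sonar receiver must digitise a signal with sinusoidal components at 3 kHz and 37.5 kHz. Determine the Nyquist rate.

75 kHz

Highest-frequency component: 37.5 kHz.
Nyquist rate = 2 × 37.5 kHz = 75 kHz.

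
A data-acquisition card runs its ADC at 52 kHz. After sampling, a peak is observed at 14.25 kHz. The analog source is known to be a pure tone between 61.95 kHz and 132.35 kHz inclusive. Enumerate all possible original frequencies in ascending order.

Frequencies that alias to 14.25 kHz are k·fs ± 14.25 kHz for integer k ≥ 0.
k=0: 14.25 kHz.
k=1: 37.75 kHz, 66.25 kHz.
k=2: 89.75 kHz, 118.25 kHz.
k=3: 141.75 kHz, 170.25 kHz.
Within [61.95 kHz, 132.35 kHz]: 66.25 kHz, 89.75 kHz, 118.25 kHz.

66.25 kHz, 89.75 kHz, 118.25 kHz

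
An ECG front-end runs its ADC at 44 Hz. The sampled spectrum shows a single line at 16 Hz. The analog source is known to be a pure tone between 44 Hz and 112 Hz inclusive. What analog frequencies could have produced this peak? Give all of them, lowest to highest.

Frequencies that alias to 16 Hz are k·fs ± 16 Hz for integer k ≥ 0.
k=0: 16 Hz.
k=1: 28 Hz, 60 Hz.
k=2: 72 Hz, 104 Hz.
k=3: 116 Hz, 148 Hz.
Within [44 Hz, 112 Hz]: 60 Hz, 72 Hz, 104 Hz.

60 Hz, 72 Hz, 104 Hz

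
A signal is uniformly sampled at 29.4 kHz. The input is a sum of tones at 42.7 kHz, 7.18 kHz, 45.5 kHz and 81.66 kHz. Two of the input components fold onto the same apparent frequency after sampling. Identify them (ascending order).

fs/2 = 14.7 kHz.
42.7 kHz mod fs = 13.3 kHz.
13.3 kHz ≤ fs/2 = 14.7 kHz, appears at 13.3 kHz.
7.18 kHz ≤ fs/2 = 14.7 kHz, passes unchanged.
45.5 kHz mod fs = 16.1 kHz.
16.1 kHz > fs/2 = 14.7 kHz, folds to fs − 16.1 kHz = 13.3 kHz.
81.66 kHz mod fs = 22.86 kHz.
22.86 kHz > fs/2 = 14.7 kHz, folds to fs − 22.86 kHz = 6.54 kHz.
42.7 kHz and 45.5 kHz both map to 13.3 kHz.

42.7 kHz, 45.5 kHz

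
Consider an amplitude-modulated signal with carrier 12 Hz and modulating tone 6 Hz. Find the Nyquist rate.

36 Hz

AM sidebands sit at fc ± fm = 6 Hz and 18 Hz.
Highest-frequency component: 18 Hz.
Nyquist rate = 2 × 18 Hz = 36 Hz.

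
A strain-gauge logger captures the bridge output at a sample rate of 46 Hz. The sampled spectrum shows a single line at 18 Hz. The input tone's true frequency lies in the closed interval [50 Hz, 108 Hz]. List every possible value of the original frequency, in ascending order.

Frequencies that alias to 18 Hz are k·fs ± 18 Hz for integer k ≥ 0.
k=0: 18 Hz.
k=1: 28 Hz, 64 Hz.
k=2: 74 Hz, 110 Hz.
k=3: 120 Hz, 156 Hz.
Within [50 Hz, 108 Hz]: 64 Hz, 74 Hz.

64 Hz, 74 Hz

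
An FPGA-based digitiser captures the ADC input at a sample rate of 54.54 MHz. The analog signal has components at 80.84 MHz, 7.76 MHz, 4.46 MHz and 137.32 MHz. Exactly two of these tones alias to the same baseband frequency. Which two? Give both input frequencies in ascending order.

80.84 MHz, 137.32 MHz

fs/2 = 27.27 MHz.
80.84 MHz mod fs = 26.3 MHz.
26.3 MHz ≤ fs/2 = 27.27 MHz, appears at 26.3 MHz.
7.76 MHz ≤ fs/2 = 27.27 MHz, passes unchanged.
4.46 MHz ≤ fs/2 = 27.27 MHz, passes unchanged.
137.32 MHz mod fs = 28.24 MHz.
28.24 MHz > fs/2 = 27.27 MHz, folds to fs − 28.24 MHz = 26.3 MHz.
80.84 MHz and 137.32 MHz both map to 26.3 MHz.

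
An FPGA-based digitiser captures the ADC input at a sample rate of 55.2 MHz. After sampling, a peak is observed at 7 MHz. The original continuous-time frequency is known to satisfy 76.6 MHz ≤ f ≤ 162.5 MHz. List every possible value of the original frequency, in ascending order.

103.4 MHz, 117.4 MHz, 158.6 MHz

Frequencies that alias to 7 MHz are k·fs ± 7 MHz for integer k ≥ 0.
k=0: 7 MHz.
k=1: 48.2 MHz, 62.2 MHz.
k=2: 103.4 MHz, 117.4 MHz.
k=3: 158.6 MHz, 172.6 MHz.
k=4: 213.8 MHz, 227.8 MHz.
Within [76.6 MHz, 162.5 MHz]: 103.4 MHz, 117.4 MHz, 158.6 MHz.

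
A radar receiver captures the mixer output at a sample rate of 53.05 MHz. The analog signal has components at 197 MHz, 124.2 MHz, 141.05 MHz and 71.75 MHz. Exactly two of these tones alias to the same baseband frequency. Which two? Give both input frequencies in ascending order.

fs/2 = 26.525 MHz.
197 MHz mod fs = 37.85 MHz.
37.85 MHz > fs/2 = 26.525 MHz, folds to fs − 37.85 MHz = 15.2 MHz.
124.2 MHz mod fs = 18.1 MHz.
18.1 MHz ≤ fs/2 = 26.525 MHz, appears at 18.1 MHz.
141.05 MHz mod fs = 34.95 MHz.
34.95 MHz > fs/2 = 26.525 MHz, folds to fs − 34.95 MHz = 18.1 MHz.
71.75 MHz mod fs = 18.7 MHz.
18.7 MHz ≤ fs/2 = 26.525 MHz, appears at 18.7 MHz.
124.2 MHz and 141.05 MHz both map to 18.1 MHz.

124.2 MHz, 141.05 MHz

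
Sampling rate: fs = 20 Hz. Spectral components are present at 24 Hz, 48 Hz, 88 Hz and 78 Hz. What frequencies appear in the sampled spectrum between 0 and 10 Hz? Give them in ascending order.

2 Hz, 4 Hz, 8 Hz

fs/2 = 10 Hz.
24 Hz mod fs = 4 Hz.
4 Hz ≤ fs/2 = 10 Hz, appears at 4 Hz.
48 Hz mod fs = 8 Hz.
8 Hz ≤ fs/2 = 10 Hz, appears at 8 Hz.
88 Hz mod fs = 8 Hz.
8 Hz ≤ fs/2 = 10 Hz, appears at 8 Hz.
78 Hz mod fs = 18 Hz.
18 Hz > fs/2 = 10 Hz, folds to fs − 18 Hz = 2 Hz.
Distinct values: {2 Hz, 4 Hz, 8 Hz}.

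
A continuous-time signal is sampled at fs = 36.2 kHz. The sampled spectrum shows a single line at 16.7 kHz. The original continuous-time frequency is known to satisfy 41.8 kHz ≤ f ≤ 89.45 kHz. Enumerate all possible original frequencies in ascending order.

Frequencies that alias to 16.7 kHz are k·fs ± 16.7 kHz for integer k ≥ 0.
k=0: 16.7 kHz.
k=1: 19.5 kHz, 52.9 kHz.
k=2: 55.7 kHz, 89.1 kHz.
k=3: 91.9 kHz, 125.3 kHz.
Within [41.8 kHz, 89.45 kHz]: 52.9 kHz, 55.7 kHz, 89.1 kHz.

52.9 kHz, 55.7 kHz, 89.1 kHz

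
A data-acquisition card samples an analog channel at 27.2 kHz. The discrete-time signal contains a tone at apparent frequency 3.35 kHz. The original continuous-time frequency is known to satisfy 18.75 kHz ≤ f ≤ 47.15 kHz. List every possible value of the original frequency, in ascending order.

23.85 kHz, 30.55 kHz

Frequencies that alias to 3.35 kHz are k·fs ± 3.35 kHz for integer k ≥ 0.
k=0: 3.35 kHz.
k=1: 23.85 kHz, 30.55 kHz.
k=2: 51.05 kHz, 57.75 kHz.
Within [18.75 kHz, 47.15 kHz]: 23.85 kHz, 30.55 kHz.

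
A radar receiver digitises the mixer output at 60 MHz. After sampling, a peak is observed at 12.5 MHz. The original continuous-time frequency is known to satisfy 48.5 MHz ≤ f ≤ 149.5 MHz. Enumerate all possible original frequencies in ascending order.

Frequencies that alias to 12.5 MHz are k·fs ± 12.5 MHz for integer k ≥ 0.
k=0: 12.5 MHz.
k=1: 47.5 MHz, 72.5 MHz.
k=2: 107.5 MHz, 132.5 MHz.
k=3: 167.5 MHz, 192.5 MHz.
Within [48.5 MHz, 149.5 MHz]: 72.5 MHz, 107.5 MHz, 132.5 MHz.

72.5 MHz, 107.5 MHz, 132.5 MHz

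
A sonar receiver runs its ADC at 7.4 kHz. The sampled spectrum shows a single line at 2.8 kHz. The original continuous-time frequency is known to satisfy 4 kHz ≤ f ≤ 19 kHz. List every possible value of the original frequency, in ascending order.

4.6 kHz, 10.2 kHz, 12 kHz, 17.6 kHz

Frequencies that alias to 2.8 kHz are k·fs ± 2.8 kHz for integer k ≥ 0.
k=0: 2.8 kHz.
k=1: 4.6 kHz, 10.2 kHz.
k=2: 12 kHz, 17.6 kHz.
k=3: 19.4 kHz, 25 kHz.
Within [4 kHz, 19 kHz]: 4.6 kHz, 10.2 kHz, 12 kHz, 17.6 kHz.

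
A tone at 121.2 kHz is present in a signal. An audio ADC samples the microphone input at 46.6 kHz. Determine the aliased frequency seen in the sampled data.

121.2 kHz mod fs = 28 kHz.
28 kHz > fs/2 = 23.3 kHz, folds to fs − 28 kHz = 18.6 kHz.

18.6 kHz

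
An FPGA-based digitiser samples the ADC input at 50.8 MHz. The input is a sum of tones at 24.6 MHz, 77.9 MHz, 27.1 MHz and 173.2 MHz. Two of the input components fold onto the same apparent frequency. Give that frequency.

23.7 MHz

fs/2 = 25.4 MHz.
24.6 MHz ≤ fs/2 = 25.4 MHz, passes unchanged.
77.9 MHz mod fs = 27.1 MHz.
27.1 MHz > fs/2 = 25.4 MHz, folds to fs − 27.1 MHz = 23.7 MHz.
27.1 MHz > fs/2 = 25.4 MHz, folds to fs − 27.1 MHz = 23.7 MHz.
173.2 MHz mod fs = 20.8 MHz.
20.8 MHz ≤ fs/2 = 25.4 MHz, appears at 20.8 MHz.
27.1 MHz and 77.9 MHz both map to 23.7 MHz.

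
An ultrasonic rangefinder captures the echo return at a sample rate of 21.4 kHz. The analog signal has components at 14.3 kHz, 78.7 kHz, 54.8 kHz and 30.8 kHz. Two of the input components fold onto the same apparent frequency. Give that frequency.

9.4 kHz

fs/2 = 10.7 kHz.
14.3 kHz > fs/2 = 10.7 kHz, folds to fs − 14.3 kHz = 7.1 kHz.
78.7 kHz mod fs = 14.5 kHz.
14.5 kHz > fs/2 = 10.7 kHz, folds to fs − 14.5 kHz = 6.9 kHz.
54.8 kHz mod fs = 12 kHz.
12 kHz > fs/2 = 10.7 kHz, folds to fs − 12 kHz = 9.4 kHz.
30.8 kHz mod fs = 9.4 kHz.
9.4 kHz ≤ fs/2 = 10.7 kHz, appears at 9.4 kHz.
30.8 kHz and 54.8 kHz both map to 9.4 kHz.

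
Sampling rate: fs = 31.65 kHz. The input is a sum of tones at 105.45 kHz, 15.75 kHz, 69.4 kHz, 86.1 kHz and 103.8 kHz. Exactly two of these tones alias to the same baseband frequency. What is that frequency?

8.85 kHz

fs/2 = 15.825 kHz.
105.45 kHz mod fs = 10.5 kHz.
10.5 kHz ≤ fs/2 = 15.825 kHz, appears at 10.5 kHz.
15.75 kHz ≤ fs/2 = 15.825 kHz, passes unchanged.
69.4 kHz mod fs = 6.1 kHz.
6.1 kHz ≤ fs/2 = 15.825 kHz, appears at 6.1 kHz.
86.1 kHz mod fs = 22.8 kHz.
22.8 kHz > fs/2 = 15.825 kHz, folds to fs − 22.8 kHz = 8.85 kHz.
103.8 kHz mod fs = 8.85 kHz.
8.85 kHz ≤ fs/2 = 15.825 kHz, appears at 8.85 kHz.
86.1 kHz and 103.8 kHz both map to 8.85 kHz.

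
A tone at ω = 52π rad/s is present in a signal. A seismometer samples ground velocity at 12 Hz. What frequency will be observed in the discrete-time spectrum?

2 Hz

ω = 52π rad/s → f = ω/(2π) = 26 Hz.
26 Hz mod fs = 2 Hz.
2 Hz ≤ fs/2 = 6 Hz, appears at 2 Hz.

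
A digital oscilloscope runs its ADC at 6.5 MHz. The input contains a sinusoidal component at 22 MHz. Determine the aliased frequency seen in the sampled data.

2.5 MHz

22 MHz mod fs = 2.5 MHz.
2.5 MHz ≤ fs/2 = 3.25 MHz, appears at 2.5 MHz.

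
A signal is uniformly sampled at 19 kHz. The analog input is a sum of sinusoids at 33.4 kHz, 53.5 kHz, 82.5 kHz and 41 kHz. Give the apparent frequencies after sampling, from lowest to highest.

fs/2 = 9.5 kHz.
33.4 kHz mod fs = 14.4 kHz.
14.4 kHz > fs/2 = 9.5 kHz, folds to fs − 14.4 kHz = 4.6 kHz.
53.5 kHz mod fs = 15.5 kHz.
15.5 kHz > fs/2 = 9.5 kHz, folds to fs − 15.5 kHz = 3.5 kHz.
82.5 kHz mod fs = 6.5 kHz.
6.5 kHz ≤ fs/2 = 9.5 kHz, appears at 6.5 kHz.
41 kHz mod fs = 3 kHz.
3 kHz ≤ fs/2 = 9.5 kHz, appears at 3 kHz.
Distinct values: {3 kHz, 3.5 kHz, 4.6 kHz, 6.5 kHz}.

3 kHz, 3.5 kHz, 4.6 kHz, 6.5 kHz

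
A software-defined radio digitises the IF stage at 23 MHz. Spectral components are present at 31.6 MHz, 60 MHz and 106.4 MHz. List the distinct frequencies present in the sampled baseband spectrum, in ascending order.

8.6 MHz, 9 MHz

fs/2 = 11.5 MHz.
31.6 MHz mod fs = 8.6 MHz.
8.6 MHz ≤ fs/2 = 11.5 MHz, appears at 8.6 MHz.
60 MHz mod fs = 14 MHz.
14 MHz > fs/2 = 11.5 MHz, folds to fs − 14 MHz = 9 MHz.
106.4 MHz mod fs = 14.4 MHz.
14.4 MHz > fs/2 = 11.5 MHz, folds to fs − 14.4 MHz = 8.6 MHz.
Distinct values: {8.6 MHz, 9 MHz}.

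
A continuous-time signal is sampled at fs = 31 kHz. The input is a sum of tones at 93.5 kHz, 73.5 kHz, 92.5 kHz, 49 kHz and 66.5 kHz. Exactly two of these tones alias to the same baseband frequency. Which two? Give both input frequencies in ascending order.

92.5 kHz, 93.5 kHz

fs/2 = 15.5 kHz.
93.5 kHz mod fs = 0.5 kHz.
0.5 kHz ≤ fs/2 = 15.5 kHz, appears at 0.5 kHz.
73.5 kHz mod fs = 11.5 kHz.
11.5 kHz ≤ fs/2 = 15.5 kHz, appears at 11.5 kHz.
92.5 kHz mod fs = 30.5 kHz.
30.5 kHz > fs/2 = 15.5 kHz, folds to fs − 30.5 kHz = 0.5 kHz.
49 kHz mod fs = 18 kHz.
18 kHz > fs/2 = 15.5 kHz, folds to fs − 18 kHz = 13 kHz.
66.5 kHz mod fs = 4.5 kHz.
4.5 kHz ≤ fs/2 = 15.5 kHz, appears at 4.5 kHz.
92.5 kHz and 93.5 kHz both map to 0.5 kHz.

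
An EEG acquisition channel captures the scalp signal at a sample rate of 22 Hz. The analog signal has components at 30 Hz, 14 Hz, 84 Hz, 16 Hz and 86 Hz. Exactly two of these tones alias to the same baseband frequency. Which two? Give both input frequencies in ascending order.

fs/2 = 11 Hz.
30 Hz mod fs = 8 Hz.
8 Hz ≤ fs/2 = 11 Hz, appears at 8 Hz.
14 Hz > fs/2 = 11 Hz, folds to fs − 14 Hz = 8 Hz.
84 Hz mod fs = 18 Hz.
18 Hz > fs/2 = 11 Hz, folds to fs − 18 Hz = 4 Hz.
16 Hz > fs/2 = 11 Hz, folds to fs − 16 Hz = 6 Hz.
86 Hz mod fs = 20 Hz.
20 Hz > fs/2 = 11 Hz, folds to fs − 20 Hz = 2 Hz.
14 Hz and 30 Hz both map to 8 Hz.

14 Hz, 30 Hz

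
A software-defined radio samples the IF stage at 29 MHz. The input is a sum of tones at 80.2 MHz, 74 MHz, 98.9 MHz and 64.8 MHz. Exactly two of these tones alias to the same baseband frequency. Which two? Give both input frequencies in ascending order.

64.8 MHz, 80.2 MHz

fs/2 = 14.5 MHz.
80.2 MHz mod fs = 22.2 MHz.
22.2 MHz > fs/2 = 14.5 MHz, folds to fs − 22.2 MHz = 6.8 MHz.
74 MHz mod fs = 16 MHz.
16 MHz > fs/2 = 14.5 MHz, folds to fs − 16 MHz = 13 MHz.
98.9 MHz mod fs = 11.9 MHz.
11.9 MHz ≤ fs/2 = 14.5 MHz, appears at 11.9 MHz.
64.8 MHz mod fs = 6.8 MHz.
6.8 MHz ≤ fs/2 = 14.5 MHz, appears at 6.8 MHz.
64.8 MHz and 80.2 MHz both map to 6.8 MHz.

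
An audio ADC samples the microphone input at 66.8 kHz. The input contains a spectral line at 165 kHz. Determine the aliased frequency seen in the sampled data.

165 kHz mod fs = 31.4 kHz.
31.4 kHz ≤ fs/2 = 33.4 kHz, appears at 31.4 kHz.

31.4 kHz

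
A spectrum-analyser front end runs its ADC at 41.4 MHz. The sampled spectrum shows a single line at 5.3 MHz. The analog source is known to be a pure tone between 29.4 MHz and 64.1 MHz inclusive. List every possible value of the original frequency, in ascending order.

36.1 MHz, 46.7 MHz

Frequencies that alias to 5.3 MHz are k·fs ± 5.3 MHz for integer k ≥ 0.
k=0: 5.3 MHz.
k=1: 36.1 MHz, 46.7 MHz.
k=2: 77.5 MHz, 88.1 MHz.
Within [29.4 MHz, 64.1 MHz]: 36.1 MHz, 46.7 MHz.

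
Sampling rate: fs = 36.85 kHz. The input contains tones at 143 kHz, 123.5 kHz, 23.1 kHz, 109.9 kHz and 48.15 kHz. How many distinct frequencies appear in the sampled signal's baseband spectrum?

5

fs/2 = 18.425 kHz.
143 kHz mod fs = 32.45 kHz.
32.45 kHz > fs/2 = 18.425 kHz, folds to fs − 32.45 kHz = 4.4 kHz.
123.5 kHz mod fs = 12.95 kHz.
12.95 kHz ≤ fs/2 = 18.425 kHz, appears at 12.95 kHz.
23.1 kHz > fs/2 = 18.425 kHz, folds to fs − 23.1 kHz = 13.75 kHz.
109.9 kHz mod fs = 36.2 kHz.
36.2 kHz > fs/2 = 18.425 kHz, folds to fs − 36.2 kHz = 0.65 kHz.
48.15 kHz mod fs = 11.3 kHz.
11.3 kHz ≤ fs/2 = 18.425 kHz, appears at 11.3 kHz.
Distinct values: {0.65 kHz, 4.4 kHz, 11.3 kHz, 12.95 kHz, 13.75 kHz} → 5.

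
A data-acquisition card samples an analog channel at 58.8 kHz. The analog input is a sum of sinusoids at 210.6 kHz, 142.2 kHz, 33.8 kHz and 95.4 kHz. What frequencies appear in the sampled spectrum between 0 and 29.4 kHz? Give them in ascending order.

22.2 kHz, 24.6 kHz, 25 kHz

fs/2 = 29.4 kHz.
210.6 kHz mod fs = 34.2 kHz.
34.2 kHz > fs/2 = 29.4 kHz, folds to fs − 34.2 kHz = 24.6 kHz.
142.2 kHz mod fs = 24.6 kHz.
24.6 kHz ≤ fs/2 = 29.4 kHz, appears at 24.6 kHz.
33.8 kHz > fs/2 = 29.4 kHz, folds to fs − 33.8 kHz = 25 kHz.
95.4 kHz mod fs = 36.6 kHz.
36.6 kHz > fs/2 = 29.4 kHz, folds to fs − 36.6 kHz = 22.2 kHz.
Distinct values: {22.2 kHz, 24.6 kHz, 25 kHz}.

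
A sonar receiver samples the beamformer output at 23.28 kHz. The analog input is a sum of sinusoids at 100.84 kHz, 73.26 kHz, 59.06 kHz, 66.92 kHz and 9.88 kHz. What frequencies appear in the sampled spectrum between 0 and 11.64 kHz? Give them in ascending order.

fs/2 = 11.64 kHz.
100.84 kHz mod fs = 7.72 kHz.
7.72 kHz ≤ fs/2 = 11.64 kHz, appears at 7.72 kHz.
73.26 kHz mod fs = 3.42 kHz.
3.42 kHz ≤ fs/2 = 11.64 kHz, appears at 3.42 kHz.
59.06 kHz mod fs = 12.5 kHz.
12.5 kHz > fs/2 = 11.64 kHz, folds to fs − 12.5 kHz = 10.78 kHz.
66.92 kHz mod fs = 20.36 kHz.
20.36 kHz > fs/2 = 11.64 kHz, folds to fs − 20.36 kHz = 2.92 kHz.
9.88 kHz ≤ fs/2 = 11.64 kHz, passes unchanged.
Distinct values: {2.92 kHz, 3.42 kHz, 7.72 kHz, 9.88 kHz, 10.78 kHz}.

2.92 kHz, 3.42 kHz, 7.72 kHz, 9.88 kHz, 10.78 kHz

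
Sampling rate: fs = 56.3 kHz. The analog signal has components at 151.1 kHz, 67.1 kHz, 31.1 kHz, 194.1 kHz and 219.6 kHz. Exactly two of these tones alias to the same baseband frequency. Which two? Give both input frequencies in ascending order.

fs/2 = 28.15 kHz.
151.1 kHz mod fs = 38.5 kHz.
38.5 kHz > fs/2 = 28.15 kHz, folds to fs − 38.5 kHz = 17.8 kHz.
67.1 kHz mod fs = 10.8 kHz.
10.8 kHz ≤ fs/2 = 28.15 kHz, appears at 10.8 kHz.
31.1 kHz > fs/2 = 28.15 kHz, folds to fs − 31.1 kHz = 25.2 kHz.
194.1 kHz mod fs = 25.2 kHz.
25.2 kHz ≤ fs/2 = 28.15 kHz, appears at 25.2 kHz.
219.6 kHz mod fs = 50.7 kHz.
50.7 kHz > fs/2 = 28.15 kHz, folds to fs − 50.7 kHz = 5.6 kHz.
31.1 kHz and 194.1 kHz both map to 25.2 kHz.

31.1 kHz, 194.1 kHz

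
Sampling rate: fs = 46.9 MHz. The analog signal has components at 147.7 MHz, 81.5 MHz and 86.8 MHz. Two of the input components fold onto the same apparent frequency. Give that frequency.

7 MHz

fs/2 = 23.45 MHz.
147.7 MHz mod fs = 7 MHz.
7 MHz ≤ fs/2 = 23.45 MHz, appears at 7 MHz.
81.5 MHz mod fs = 34.6 MHz.
34.6 MHz > fs/2 = 23.45 MHz, folds to fs − 34.6 MHz = 12.3 MHz.
86.8 MHz mod fs = 39.9 MHz.
39.9 MHz > fs/2 = 23.45 MHz, folds to fs − 39.9 MHz = 7 MHz.
86.8 MHz and 147.7 MHz both map to 7 MHz.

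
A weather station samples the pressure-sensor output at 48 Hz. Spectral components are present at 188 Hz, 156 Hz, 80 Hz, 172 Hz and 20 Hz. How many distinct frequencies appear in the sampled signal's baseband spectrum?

fs/2 = 24 Hz.
188 Hz mod fs = 44 Hz.
44 Hz > fs/2 = 24 Hz, folds to fs − 44 Hz = 4 Hz.
156 Hz mod fs = 12 Hz.
12 Hz ≤ fs/2 = 24 Hz, appears at 12 Hz.
80 Hz mod fs = 32 Hz.
32 Hz > fs/2 = 24 Hz, folds to fs − 32 Hz = 16 Hz.
172 Hz mod fs = 28 Hz.
28 Hz > fs/2 = 24 Hz, folds to fs − 28 Hz = 20 Hz.
20 Hz ≤ fs/2 = 24 Hz, passes unchanged.
Distinct values: {4 Hz, 12 Hz, 16 Hz, 20 Hz} → 4.

4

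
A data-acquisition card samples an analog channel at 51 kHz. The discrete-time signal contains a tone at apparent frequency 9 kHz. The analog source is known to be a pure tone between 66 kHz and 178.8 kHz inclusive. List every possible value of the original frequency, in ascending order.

93 kHz, 111 kHz, 144 kHz, 162 kHz

Frequencies that alias to 9 kHz are k·fs ± 9 kHz for integer k ≥ 0.
k=0: 9 kHz.
k=1: 42 kHz, 60 kHz.
k=2: 93 kHz, 111 kHz.
k=3: 144 kHz, 162 kHz.
k=4: 195 kHz, 213 kHz.
Within [66 kHz, 178.8 kHz]: 93 kHz, 111 kHz, 144 kHz, 162 kHz.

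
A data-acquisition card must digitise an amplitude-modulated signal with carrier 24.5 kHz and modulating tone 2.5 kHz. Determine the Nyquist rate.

54 kHz

AM sidebands sit at fc ± fm = 22 kHz and 27 kHz.
Highest-frequency component: 27 kHz.
Nyquist rate = 2 × 27 kHz = 54 kHz.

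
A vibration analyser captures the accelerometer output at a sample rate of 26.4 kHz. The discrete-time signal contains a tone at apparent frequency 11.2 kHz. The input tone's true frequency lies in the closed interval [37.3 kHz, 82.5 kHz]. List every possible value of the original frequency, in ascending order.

37.6 kHz, 41.6 kHz, 64 kHz, 68 kHz

Frequencies that alias to 11.2 kHz are k·fs ± 11.2 kHz for integer k ≥ 0.
k=0: 11.2 kHz.
k=1: 15.2 kHz, 37.6 kHz.
k=2: 41.6 kHz, 64 kHz.
k=3: 68 kHz, 90.4 kHz.
k=4: 94.4 kHz, 116.8 kHz.
Within [37.3 kHz, 82.5 kHz]: 37.6 kHz, 41.6 kHz, 64 kHz, 68 kHz.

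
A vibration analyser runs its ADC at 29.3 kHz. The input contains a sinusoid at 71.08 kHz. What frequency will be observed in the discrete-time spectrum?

71.08 kHz mod fs = 12.48 kHz.
12.48 kHz ≤ fs/2 = 14.65 kHz, appears at 12.48 kHz.

12.48 kHz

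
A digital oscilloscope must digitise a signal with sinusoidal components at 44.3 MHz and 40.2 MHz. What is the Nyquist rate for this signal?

88.6 MHz

Highest-frequency component: 44.3 MHz.
Nyquist rate = 2 × 44.3 MHz = 88.6 MHz.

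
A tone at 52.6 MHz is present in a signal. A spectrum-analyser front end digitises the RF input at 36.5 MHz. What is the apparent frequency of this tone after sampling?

52.6 MHz mod fs = 16.1 MHz.
16.1 MHz ≤ fs/2 = 18.25 MHz, appears at 16.1 MHz.

16.1 MHz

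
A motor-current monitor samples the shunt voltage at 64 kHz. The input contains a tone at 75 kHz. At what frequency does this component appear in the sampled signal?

75 kHz mod fs = 11 kHz.
11 kHz ≤ fs/2 = 32 kHz, appears at 11 kHz.

11 kHz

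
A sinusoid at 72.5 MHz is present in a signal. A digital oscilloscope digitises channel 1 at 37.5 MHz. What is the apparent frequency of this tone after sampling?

72.5 MHz mod fs = 35 MHz.
35 MHz > fs/2 = 18.75 MHz, folds to fs − 35 MHz = 2.5 MHz.

2.5 MHz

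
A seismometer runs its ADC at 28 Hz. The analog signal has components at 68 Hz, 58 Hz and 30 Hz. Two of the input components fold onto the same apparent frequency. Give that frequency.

fs/2 = 14 Hz.
68 Hz mod fs = 12 Hz.
12 Hz ≤ fs/2 = 14 Hz, appears at 12 Hz.
58 Hz mod fs = 2 Hz.
2 Hz ≤ fs/2 = 14 Hz, appears at 2 Hz.
30 Hz mod fs = 2 Hz.
2 Hz ≤ fs/2 = 14 Hz, appears at 2 Hz.
30 Hz and 58 Hz both map to 2 Hz.

2 Hz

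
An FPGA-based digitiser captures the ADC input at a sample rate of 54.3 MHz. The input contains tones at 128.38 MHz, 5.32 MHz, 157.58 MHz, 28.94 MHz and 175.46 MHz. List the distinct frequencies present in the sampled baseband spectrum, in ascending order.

5.32 MHz, 12.56 MHz, 19.78 MHz, 25.36 MHz

fs/2 = 27.15 MHz.
128.38 MHz mod fs = 19.78 MHz.
19.78 MHz ≤ fs/2 = 27.15 MHz, appears at 19.78 MHz.
5.32 MHz ≤ fs/2 = 27.15 MHz, passes unchanged.
157.58 MHz mod fs = 48.98 MHz.
48.98 MHz > fs/2 = 27.15 MHz, folds to fs − 48.98 MHz = 5.32 MHz.
28.94 MHz > fs/2 = 27.15 MHz, folds to fs − 28.94 MHz = 25.36 MHz.
175.46 MHz mod fs = 12.56 MHz.
12.56 MHz ≤ fs/2 = 27.15 MHz, appears at 12.56 MHz.
Distinct values: {5.32 MHz, 12.56 MHz, 19.78 MHz, 25.36 MHz}.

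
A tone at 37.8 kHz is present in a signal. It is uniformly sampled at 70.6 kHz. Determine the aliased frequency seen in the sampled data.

32.8 kHz

37.8 kHz > fs/2 = 35.3 kHz, folds to fs − 37.8 kHz = 32.8 kHz.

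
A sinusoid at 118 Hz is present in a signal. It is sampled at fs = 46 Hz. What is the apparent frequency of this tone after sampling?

20 Hz

118 Hz mod fs = 26 Hz.
26 Hz > fs/2 = 23 Hz, folds to fs − 26 Hz = 20 Hz.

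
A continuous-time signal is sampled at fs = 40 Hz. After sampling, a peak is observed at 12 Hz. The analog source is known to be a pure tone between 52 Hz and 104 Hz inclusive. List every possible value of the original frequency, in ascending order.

52 Hz, 68 Hz, 92 Hz

Frequencies that alias to 12 Hz are k·fs ± 12 Hz for integer k ≥ 0.
k=0: 12 Hz.
k=1: 28 Hz, 52 Hz.
k=2: 68 Hz, 92 Hz.
k=3: 108 Hz, 132 Hz.
Within [52 Hz, 104 Hz]: 52 Hz, 68 Hz, 92 Hz.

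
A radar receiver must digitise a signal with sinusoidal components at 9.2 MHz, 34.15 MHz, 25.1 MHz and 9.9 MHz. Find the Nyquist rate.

68.3 MHz

Highest-frequency component: 34.15 MHz.
Nyquist rate = 2 × 34.15 MHz = 68.3 MHz.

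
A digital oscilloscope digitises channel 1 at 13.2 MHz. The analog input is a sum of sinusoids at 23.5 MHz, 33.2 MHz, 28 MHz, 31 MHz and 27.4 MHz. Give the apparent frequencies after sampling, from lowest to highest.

fs/2 = 6.6 MHz.
23.5 MHz mod fs = 10.3 MHz.
10.3 MHz > fs/2 = 6.6 MHz, folds to fs − 10.3 MHz = 2.9 MHz.
33.2 MHz mod fs = 6.8 MHz.
6.8 MHz > fs/2 = 6.6 MHz, folds to fs − 6.8 MHz = 6.4 MHz.
28 MHz mod fs = 1.6 MHz.
1.6 MHz ≤ fs/2 = 6.6 MHz, appears at 1.6 MHz.
31 MHz mod fs = 4.6 MHz.
4.6 MHz ≤ fs/2 = 6.6 MHz, appears at 4.6 MHz.
27.4 MHz mod fs = 1 MHz.
1 MHz ≤ fs/2 = 6.6 MHz, appears at 1 MHz.
Distinct values: {1 MHz, 1.6 MHz, 2.9 MHz, 4.6 MHz, 6.4 MHz}.

1 MHz, 1.6 MHz, 2.9 MHz, 4.6 MHz, 6.4 MHz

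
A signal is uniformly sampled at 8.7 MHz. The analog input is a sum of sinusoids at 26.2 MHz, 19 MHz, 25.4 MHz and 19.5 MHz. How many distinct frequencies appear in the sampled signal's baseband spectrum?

4

fs/2 = 4.35 MHz.
26.2 MHz mod fs = 0.1 MHz.
0.1 MHz ≤ fs/2 = 4.35 MHz, appears at 0.1 MHz.
19 MHz mod fs = 1.6 MHz.
1.6 MHz ≤ fs/2 = 4.35 MHz, appears at 1.6 MHz.
25.4 MHz mod fs = 8 MHz.
8 MHz > fs/2 = 4.35 MHz, folds to fs − 8 MHz = 0.7 MHz.
19.5 MHz mod fs = 2.1 MHz.
2.1 MHz ≤ fs/2 = 4.35 MHz, appears at 2.1 MHz.
Distinct values: {0.1 MHz, 0.7 MHz, 1.6 MHz, 2.1 MHz} → 4.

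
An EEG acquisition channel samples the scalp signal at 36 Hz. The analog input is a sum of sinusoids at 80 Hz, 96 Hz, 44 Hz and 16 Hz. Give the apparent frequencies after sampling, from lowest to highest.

fs/2 = 18 Hz.
80 Hz mod fs = 8 Hz.
8 Hz ≤ fs/2 = 18 Hz, appears at 8 Hz.
96 Hz mod fs = 24 Hz.
24 Hz > fs/2 = 18 Hz, folds to fs − 24 Hz = 12 Hz.
44 Hz mod fs = 8 Hz.
8 Hz ≤ fs/2 = 18 Hz, appears at 8 Hz.
16 Hz ≤ fs/2 = 18 Hz, passes unchanged.
Distinct values: {8 Hz, 12 Hz, 16 Hz}.

8 Hz, 12 Hz, 16 Hz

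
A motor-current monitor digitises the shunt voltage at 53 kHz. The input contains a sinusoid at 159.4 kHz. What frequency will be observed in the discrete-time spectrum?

159.4 kHz mod fs = 0.4 kHz.
0.4 kHz ≤ fs/2 = 26.5 kHz, appears at 0.4 kHz.

0.4 kHz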